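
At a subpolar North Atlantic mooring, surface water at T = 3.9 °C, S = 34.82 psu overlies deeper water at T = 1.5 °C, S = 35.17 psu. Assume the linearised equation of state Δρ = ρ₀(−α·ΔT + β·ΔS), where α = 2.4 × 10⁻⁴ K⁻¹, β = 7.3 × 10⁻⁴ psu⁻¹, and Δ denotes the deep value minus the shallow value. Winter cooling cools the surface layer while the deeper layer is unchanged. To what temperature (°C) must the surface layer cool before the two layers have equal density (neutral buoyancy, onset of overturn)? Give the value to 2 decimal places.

Neutral buoyancy requires Δρ = 0, i.e. −α(T_deep − T_surf′) + β(S_deep − S_surf) = 0.
T_surf′ = T_deep − (β/α)·ΔS = 1.5 − (7.3 × 10⁻⁴/2.4 × 10⁻⁴)·(+0.35) = 0.4354 °C.
Cooling required: 3.9 − (0.4354) = 3.4646 °C.

0.44 °C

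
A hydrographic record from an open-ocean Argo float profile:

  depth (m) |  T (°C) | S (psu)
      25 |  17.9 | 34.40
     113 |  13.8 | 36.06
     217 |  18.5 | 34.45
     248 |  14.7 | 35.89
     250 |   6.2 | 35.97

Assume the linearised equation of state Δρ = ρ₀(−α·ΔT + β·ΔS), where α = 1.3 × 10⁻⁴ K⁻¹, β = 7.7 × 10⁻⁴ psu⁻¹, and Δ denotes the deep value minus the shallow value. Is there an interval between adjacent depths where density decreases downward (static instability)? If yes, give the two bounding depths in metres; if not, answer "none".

Evaluate Δρ/ρ₀ = −αΔT + βΔS across each adjacent pair:
  25–113 m: −αΔT+βΔS = −(1.3 × 10⁻⁴)(-4.1)+(7.7 × 10⁻⁴)(+1.66) = 1.8 × 10⁻³ → stable
  113–217 m: −αΔT+βΔS = −(1.3 × 10⁻⁴)(+4.7)+(7.7 × 10⁻⁴)(-1.61) = -1.9 × 10⁻³ → UNSTABLE
  217–248 m: −αΔT+βΔS = −(1.3 × 10⁻⁴)(-3.8)+(7.7 × 10⁻⁴)(+1.44) = 1.6 × 10⁻³ → stable
  248–250 m: −αΔT+βΔS = −(1.3 × 10⁻⁴)(-8.5)+(7.7 × 10⁻⁴)(+0.08) = 1.2 × 10⁻³ → stable
The 113–217 m interval has Δρ < 0: lighter water underlies denser water.

113–217 m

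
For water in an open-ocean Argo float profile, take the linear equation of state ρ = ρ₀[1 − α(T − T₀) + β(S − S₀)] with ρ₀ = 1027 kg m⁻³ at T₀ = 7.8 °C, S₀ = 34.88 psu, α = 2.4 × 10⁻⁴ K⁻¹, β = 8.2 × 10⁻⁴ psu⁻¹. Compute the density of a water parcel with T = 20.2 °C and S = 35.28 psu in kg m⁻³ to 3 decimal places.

1024.281 kg m⁻³

T − T₀ = +12.4 K, S − S₀ = +0.40 psu.
Bracket = 1 − α·(+12.4) + β·(+0.40) = 1 + (-2.648 × 10⁻³) = 0.9973520.
ρ = 1027 × 0.9973520 = 1024.281 kg m⁻³.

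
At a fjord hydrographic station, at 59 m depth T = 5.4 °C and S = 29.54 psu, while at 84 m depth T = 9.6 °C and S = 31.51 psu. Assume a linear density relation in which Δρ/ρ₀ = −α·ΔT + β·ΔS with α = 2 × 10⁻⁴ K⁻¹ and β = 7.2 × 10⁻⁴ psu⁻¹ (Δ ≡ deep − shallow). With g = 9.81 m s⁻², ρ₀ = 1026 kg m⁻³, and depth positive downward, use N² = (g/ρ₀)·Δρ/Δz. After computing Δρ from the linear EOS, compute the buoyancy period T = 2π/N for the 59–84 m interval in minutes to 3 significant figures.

6.95 min

ΔT = +4.2 K, ΔS = +1.97 psu (deep − shallow).
Δρ/ρ₀ = −αΔT + βΔS = -8.40 × 10⁻⁴ + 1.4184 × 10⁻³ = 5.784 × 10⁻⁴, so Δρ ≈ 0.5934 kg m⁻³.
N² = (g/ρ₀)·Δρ/Δz = g·(Δρ/ρ₀)/Δz = 9.81 × 5.784 × 10⁻⁴ / 25 = 2.2696 × 10⁻⁴ s⁻².
N = √(2.2696 × 10⁻⁴) = 0.015065 rad s⁻¹ → T = 2π/N = 417.07 s = 6.9512 min ≈ 6.95 min.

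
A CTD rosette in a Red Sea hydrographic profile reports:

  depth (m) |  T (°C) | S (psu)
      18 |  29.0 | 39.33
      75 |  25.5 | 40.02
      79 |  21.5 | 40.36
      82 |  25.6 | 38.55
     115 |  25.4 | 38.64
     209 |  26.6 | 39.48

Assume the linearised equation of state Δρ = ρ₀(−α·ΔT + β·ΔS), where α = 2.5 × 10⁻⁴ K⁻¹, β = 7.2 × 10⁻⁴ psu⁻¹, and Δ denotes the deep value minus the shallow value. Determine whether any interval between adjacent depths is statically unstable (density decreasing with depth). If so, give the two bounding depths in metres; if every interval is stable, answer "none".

79–82 m

Evaluate Δρ/ρ₀ = −αΔT + βΔS across each adjacent pair:
  18–75 m: −αΔT+βΔS = −(2.5 × 10⁻⁴)(-3.5)+(7.2 × 10⁻⁴)(+0.69) = 1.4 × 10⁻³ → stable
  75–79 m: −αΔT+βΔS = −(2.5 × 10⁻⁴)(-4.0)+(7.2 × 10⁻⁴)(+0.34) = 1.2 × 10⁻³ → stable
  79–82 m: −αΔT+βΔS = −(2.5 × 10⁻⁴)(+4.1)+(7.2 × 10⁻⁴)(-1.81) = -2.3 × 10⁻³ → UNSTABLE
  82–115 m: −αΔT+βΔS = −(2.5 × 10⁻⁴)(-0.2)+(7.2 × 10⁻⁴)(+0.09) = 1.1 × 10⁻⁴ → stable
  115–209 m: −αΔT+βΔS = −(2.5 × 10⁻⁴)(+1.2)+(7.2 × 10⁻⁴)(+0.84) = 3.0 × 10⁻⁴ → stable
The 79–82 m interval has Δρ < 0: lighter water underlies denser water.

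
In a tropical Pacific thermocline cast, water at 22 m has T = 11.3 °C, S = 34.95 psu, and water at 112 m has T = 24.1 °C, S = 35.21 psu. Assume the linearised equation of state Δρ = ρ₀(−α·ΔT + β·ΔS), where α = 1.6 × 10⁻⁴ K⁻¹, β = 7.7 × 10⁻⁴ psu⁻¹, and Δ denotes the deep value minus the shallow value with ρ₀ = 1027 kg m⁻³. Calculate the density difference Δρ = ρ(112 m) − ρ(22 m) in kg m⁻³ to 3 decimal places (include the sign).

ΔT = +12.8 K, ΔS = +0.26 psu (deep − shallow).
Δρ/ρ₀ = −(1.6 × 10⁻⁴)(+12.8) + (7.7 × 10⁻⁴)(+0.26) = -1.8478 × 10⁻³.
Δρ = 1027 × (-1.8478 × 10⁻³) = -1.898 kg m⁻³.
Negative Δρ: lighter below, statically unstable.

-1.898 kg m⁻³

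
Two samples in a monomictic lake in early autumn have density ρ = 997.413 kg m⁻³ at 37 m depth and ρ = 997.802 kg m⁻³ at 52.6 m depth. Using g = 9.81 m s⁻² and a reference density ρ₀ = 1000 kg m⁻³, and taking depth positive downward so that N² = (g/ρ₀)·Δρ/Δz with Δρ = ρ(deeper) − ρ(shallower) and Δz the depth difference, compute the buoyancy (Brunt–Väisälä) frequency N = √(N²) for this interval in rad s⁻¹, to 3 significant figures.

Δρ = 997.802 − 997.413 = 0.389 kg m⁻³ over Δz = 52.6 − 37 = 15.6 m.
N² = (9.81/1000) × (0.389/15.6) = 2.4462 × 10⁻⁴ s⁻².
N = √(2.4462 × 10⁻⁴) = 0.015640 rad s⁻¹ ≈ 0.0156 rad s⁻¹.

0.0156 rad s⁻¹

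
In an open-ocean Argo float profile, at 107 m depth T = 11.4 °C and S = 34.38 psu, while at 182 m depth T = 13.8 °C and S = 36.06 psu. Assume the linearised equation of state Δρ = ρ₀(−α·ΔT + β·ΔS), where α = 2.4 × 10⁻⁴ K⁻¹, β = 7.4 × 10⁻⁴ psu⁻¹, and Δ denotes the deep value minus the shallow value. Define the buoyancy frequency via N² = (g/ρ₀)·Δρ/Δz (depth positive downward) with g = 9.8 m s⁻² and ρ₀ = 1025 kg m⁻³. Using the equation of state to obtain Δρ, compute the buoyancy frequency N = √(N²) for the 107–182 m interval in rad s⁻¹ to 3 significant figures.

9.34 × 10⁻³ rad s⁻¹

ΔT = +2.4 K, ΔS = +1.68 psu (deep − shallow).
Δρ/ρ₀ = −αΔT + βΔS = -5.76 × 10⁻⁴ + 1.2432 × 10⁻³ = 6.672 × 10⁻⁴, so Δρ ≈ 0.6839 kg m⁻³.
N² = (g/ρ₀)·Δρ/Δz = g·(Δρ/ρ₀)/Δz = 9.8 × 6.672 × 10⁻⁴ / 75 = 8.7181 × 10⁻⁵ s⁻².
N = √(8.7181 × 10⁻⁵) = 9.3371 × 10⁻³ rad s⁻¹ ≈ 9.34 × 10⁻³ rad s⁻¹.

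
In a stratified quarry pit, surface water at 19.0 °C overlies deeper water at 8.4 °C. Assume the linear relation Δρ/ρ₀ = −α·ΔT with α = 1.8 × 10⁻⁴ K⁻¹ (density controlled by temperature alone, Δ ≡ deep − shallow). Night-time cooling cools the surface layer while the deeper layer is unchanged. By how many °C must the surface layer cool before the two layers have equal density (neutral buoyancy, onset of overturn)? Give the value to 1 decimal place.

With temperature the only control, equal density requires T_surf′ = T_deep.
T_surf′ = 8.4 °C.
Cooling required: 19.0 − 8.4 = 10.6 °C.

10.6 °C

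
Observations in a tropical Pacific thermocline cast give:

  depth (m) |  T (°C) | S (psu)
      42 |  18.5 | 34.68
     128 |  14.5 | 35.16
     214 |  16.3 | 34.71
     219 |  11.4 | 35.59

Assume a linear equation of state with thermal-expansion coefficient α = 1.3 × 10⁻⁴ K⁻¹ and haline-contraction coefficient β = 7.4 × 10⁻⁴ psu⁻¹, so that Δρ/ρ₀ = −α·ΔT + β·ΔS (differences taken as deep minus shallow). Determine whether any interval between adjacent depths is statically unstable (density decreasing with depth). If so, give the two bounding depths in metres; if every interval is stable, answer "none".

Evaluate Δρ/ρ₀ = −αΔT + βΔS across each adjacent pair:
  42–128 m: −αΔT+βΔS = −(1.3 × 10⁻⁴)(-4.0)+(7.4 × 10⁻⁴)(+0.48) = 8.8 × 10⁻⁴ → stable
  128–214 m: −αΔT+βΔS = −(1.3 × 10⁻⁴)(+1.8)+(7.4 × 10⁻⁴)(-0.45) = -5.7 × 10⁻⁴ → UNSTABLE
  214–219 m: −αΔT+βΔS = −(1.3 × 10⁻⁴)(-4.9)+(7.4 × 10⁻⁴)(+0.88) = 1.3 × 10⁻³ → stable
The 128–214 m interval has Δρ < 0: lighter water underlies denser water.

128–214 m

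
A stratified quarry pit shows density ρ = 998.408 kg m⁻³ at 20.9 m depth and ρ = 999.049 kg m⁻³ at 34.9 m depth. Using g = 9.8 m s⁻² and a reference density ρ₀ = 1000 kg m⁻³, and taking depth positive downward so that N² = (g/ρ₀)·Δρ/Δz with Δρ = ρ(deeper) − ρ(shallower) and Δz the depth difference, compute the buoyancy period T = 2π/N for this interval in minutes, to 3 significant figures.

Δρ = 999.049 − 998.408 = 0.641 kg m⁻³ over Δz = 34.9 − 20.9 = 14 m.
N² = (9.8/1000) × (0.641/14) = 4.4870 × 10⁻⁴ s⁻².
N = √(4.4870 × 10⁻⁴) = 0.021183 rad s⁻¹, so T = 2π/N = 296.61 s = 4.9435 min ≈ 4.94 min.

4.94 min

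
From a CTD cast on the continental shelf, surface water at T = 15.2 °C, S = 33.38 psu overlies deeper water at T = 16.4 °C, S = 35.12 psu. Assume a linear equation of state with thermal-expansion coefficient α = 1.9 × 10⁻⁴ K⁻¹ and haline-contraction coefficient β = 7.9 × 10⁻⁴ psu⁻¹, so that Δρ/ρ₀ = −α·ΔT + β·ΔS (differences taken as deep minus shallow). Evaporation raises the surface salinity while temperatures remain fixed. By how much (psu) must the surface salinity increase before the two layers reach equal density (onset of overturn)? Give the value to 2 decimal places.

1.45 psu

Neutral buoyancy requires −α(T_deep − T_surf) + β(S_deep − S_surf′) = 0.
S_surf′ = S_deep − (α/β)·ΔT = 35.12 − (1.9 × 10⁻⁴/7.9 × 10⁻⁴)·(+1.2) = 34.8314 psu.
Increase required: 34.8314 − 33.38 = 1.4514 psu.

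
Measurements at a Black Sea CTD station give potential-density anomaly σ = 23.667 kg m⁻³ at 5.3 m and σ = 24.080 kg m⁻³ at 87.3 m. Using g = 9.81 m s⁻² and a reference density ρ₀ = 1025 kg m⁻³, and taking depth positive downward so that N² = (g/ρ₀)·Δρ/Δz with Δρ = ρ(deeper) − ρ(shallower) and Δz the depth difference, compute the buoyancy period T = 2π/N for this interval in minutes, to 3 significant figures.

15.1 min

Δρ = 1024.080 − 1023.667 = 0.413 kg m⁻³ over Δz = 87.3 − 5.3 = 82 m.
N² = (9.81/1025) × (0.413/82) = 4.8204 × 10⁻⁵ s⁻².
N = √(4.8204 × 10⁻⁵) = 6.9429 × 10⁻³ rad s⁻¹, so T = 2π/N = 904.98 s = 15.083 min ≈ 15.1 min.
N² > 0, so the interval is statically stable.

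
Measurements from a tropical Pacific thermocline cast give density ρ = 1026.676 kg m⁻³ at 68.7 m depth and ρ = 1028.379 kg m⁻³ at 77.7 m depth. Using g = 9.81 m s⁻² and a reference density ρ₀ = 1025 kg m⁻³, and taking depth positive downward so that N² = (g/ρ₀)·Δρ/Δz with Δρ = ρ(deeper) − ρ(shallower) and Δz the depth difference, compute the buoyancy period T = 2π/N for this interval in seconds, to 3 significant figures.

Δρ = 1028.379 − 1026.676 = 1.703 kg m⁻³ over Δz = 77.7 − 68.7 = 9 m.
N² = (9.81/1025) × (1.703/9) = 1.8110 × 10⁻³ s⁻².
N = √(1.8110 × 10⁻³) = 0.042556 rad s⁻¹, so T = 2π/N = 147.65 s ≈ 148 s.
A positive N² confirms static stability across the interval.

148 s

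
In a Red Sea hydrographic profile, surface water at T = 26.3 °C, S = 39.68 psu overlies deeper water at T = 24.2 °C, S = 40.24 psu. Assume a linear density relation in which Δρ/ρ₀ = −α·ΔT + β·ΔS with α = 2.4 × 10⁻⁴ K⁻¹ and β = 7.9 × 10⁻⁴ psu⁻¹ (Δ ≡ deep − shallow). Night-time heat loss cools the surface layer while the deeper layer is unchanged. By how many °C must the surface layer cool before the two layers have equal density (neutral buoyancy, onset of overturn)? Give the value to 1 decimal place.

Neutral buoyancy requires Δρ = 0, i.e. −α(T_deep − T_surf′) + β(S_deep − S_surf) = 0.
T_surf′ = T_deep − (β/α)·ΔS = 24.2 − (7.9 × 10⁻⁴/2.4 × 10⁻⁴)·(+0.56) = 22.357 °C.
Cooling required: 26.3 − (22.357) = 3.943 °C.

3.9 °C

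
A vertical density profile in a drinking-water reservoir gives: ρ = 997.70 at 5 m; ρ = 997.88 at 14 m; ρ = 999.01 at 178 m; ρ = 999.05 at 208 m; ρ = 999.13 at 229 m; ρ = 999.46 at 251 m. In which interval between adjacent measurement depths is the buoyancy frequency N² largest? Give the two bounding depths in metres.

Compute the density gradient over each adjacent pair:
  5–14 m: Δρ/Δz = 0.18/9 = 0.020 kg m⁻⁴
  14–178 m: Δρ/Δz = 1.13/164 = 6.9 × 10⁻³ kg m⁻⁴
  178–208 m: Δρ/Δz = 0.04/30 = 1.3 × 10⁻³ kg m⁻⁴
  208–229 m: Δρ/Δz = 0.08/21 = 3.8 × 10⁻³ kg m⁻⁴
  229–251 m: Δρ/Δz = 0.33/22 = 0.015 kg m⁻⁴
The largest gradient is in the 5–14 m interval — the pycnocline.

5–14 m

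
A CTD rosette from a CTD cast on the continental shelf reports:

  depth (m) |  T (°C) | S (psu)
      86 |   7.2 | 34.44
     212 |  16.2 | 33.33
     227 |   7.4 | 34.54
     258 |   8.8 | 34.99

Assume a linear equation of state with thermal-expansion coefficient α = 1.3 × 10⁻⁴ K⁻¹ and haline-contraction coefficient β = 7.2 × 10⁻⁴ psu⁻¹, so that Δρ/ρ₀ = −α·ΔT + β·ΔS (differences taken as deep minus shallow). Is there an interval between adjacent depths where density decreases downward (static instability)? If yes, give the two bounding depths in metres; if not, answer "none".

86–212 m

Evaluate Δρ/ρ₀ = −αΔT + βΔS across each adjacent pair:
  86–212 m: −αΔT+βΔS = −(1.3 × 10⁻⁴)(+9.0)+(7.2 × 10⁻⁴)(-1.11) = -2.0 × 10⁻³ → UNSTABLE
  212–227 m: −αΔT+βΔS = −(1.3 × 10⁻⁴)(-8.8)+(7.2 × 10⁻⁴)(+1.21) = 2.0 × 10⁻³ → stable
  227–258 m: −αΔT+βΔS = −(1.3 × 10⁻⁴)(+1.4)+(7.2 × 10⁻⁴)(+0.45) = 1.4 × 10⁻⁴ → stable
The 86–212 m interval has Δρ < 0: lighter water underlies denser water.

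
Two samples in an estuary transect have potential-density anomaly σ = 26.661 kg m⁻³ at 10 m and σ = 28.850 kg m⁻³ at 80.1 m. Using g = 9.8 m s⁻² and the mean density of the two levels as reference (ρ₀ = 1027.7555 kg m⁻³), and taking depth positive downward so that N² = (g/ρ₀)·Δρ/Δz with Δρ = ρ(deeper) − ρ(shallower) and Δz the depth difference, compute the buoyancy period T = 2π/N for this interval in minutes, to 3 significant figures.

Δρ = 1028.850 − 1026.661 = 2.189 kg m⁻³ over Δz = 80.1 − 10 = 70.1 m.
N² = (9.8/1027.7555) × (2.189/70.1) = 2.9776 × 10⁻⁴ s⁻².
N = √(2.9776 × 10⁻⁴) = 0.017256 rad s⁻¹, so T = 2π/N = 364.12 s = 6.0687 min ≈ 6.07 min.

6.07 min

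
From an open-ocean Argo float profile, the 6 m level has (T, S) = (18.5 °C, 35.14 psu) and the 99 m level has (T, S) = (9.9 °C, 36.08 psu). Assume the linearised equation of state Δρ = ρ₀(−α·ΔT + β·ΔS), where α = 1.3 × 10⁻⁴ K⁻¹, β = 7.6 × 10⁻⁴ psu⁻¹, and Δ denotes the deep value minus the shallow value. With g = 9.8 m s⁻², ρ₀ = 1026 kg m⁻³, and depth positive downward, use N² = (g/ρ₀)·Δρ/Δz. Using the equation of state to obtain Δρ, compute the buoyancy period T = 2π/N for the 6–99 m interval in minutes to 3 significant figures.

ΔT = -8.6 K, ΔS = +0.94 psu (deep − shallow).
Δρ/ρ₀ = −αΔT + βΔS = 1.118 × 10⁻³ + 7.144 × 10⁻⁴ = 1.8324 × 10⁻³, so Δρ ≈ 1.880 kg m⁻³.
N² = (g/ρ₀)·Δρ/Δz = g·(Δρ/ρ₀)/Δz = 9.8 × 1.8324 × 10⁻³ / 93 = 1.9309 × 10⁻⁴ s⁻².
N = √(1.9309 × 10⁻⁴) = 0.013896 rad s⁻¹ → T = 2π/N = 452.16 s = 7.5360 min ≈ 7.54 min.

7.54 min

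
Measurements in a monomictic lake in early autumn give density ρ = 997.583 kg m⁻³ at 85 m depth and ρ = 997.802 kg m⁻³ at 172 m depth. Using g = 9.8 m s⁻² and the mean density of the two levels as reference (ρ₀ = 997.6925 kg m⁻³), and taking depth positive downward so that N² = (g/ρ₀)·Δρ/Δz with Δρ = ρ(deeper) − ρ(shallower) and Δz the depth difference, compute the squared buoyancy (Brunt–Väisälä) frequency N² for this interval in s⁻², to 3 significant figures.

Δρ = 997.802 − 997.583 = 0.219 kg m⁻³ over Δz = 172 − 85 = 87 m.
N² = (9.8/997.6925) × (0.219/87) = 2.4726 × 10⁻⁵ s⁻² ≈ 2.47 × 10⁻⁵ s⁻².

2.47 × 10⁻⁵ s⁻²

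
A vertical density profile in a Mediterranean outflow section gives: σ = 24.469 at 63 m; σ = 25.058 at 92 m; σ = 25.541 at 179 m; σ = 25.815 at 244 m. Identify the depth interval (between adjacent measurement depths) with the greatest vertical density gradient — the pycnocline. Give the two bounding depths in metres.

63–92 m

Compute the density gradient over each adjacent pair:
  63–92 m: Δρ/Δz = 0.589/29 = 0.020 kg m⁻⁴
  92–179 m: Δρ/Δz = 0.483/87 = 5.6 × 10⁻³ kg m⁻⁴
  179–244 m: Δρ/Δz = 0.274/65 = 4.2 × 10⁻³ kg m⁻⁴
The largest gradient is in the 63–92 m interval — the pycnocline.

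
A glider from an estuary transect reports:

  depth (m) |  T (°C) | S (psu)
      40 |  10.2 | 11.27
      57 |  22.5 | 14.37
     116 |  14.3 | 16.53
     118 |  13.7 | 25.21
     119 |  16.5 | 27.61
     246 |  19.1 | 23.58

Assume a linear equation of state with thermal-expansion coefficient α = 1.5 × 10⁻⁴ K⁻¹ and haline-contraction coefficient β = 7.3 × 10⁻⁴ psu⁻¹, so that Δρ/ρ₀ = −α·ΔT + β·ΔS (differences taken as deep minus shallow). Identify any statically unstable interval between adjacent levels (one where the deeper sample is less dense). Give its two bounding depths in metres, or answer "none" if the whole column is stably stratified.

119–246 m

Evaluate Δρ/ρ₀ = −αΔT + βΔS across each adjacent pair:
  40–57 m: −αΔT+βΔS = −(1.5 × 10⁻⁴)(+12.3)+(7.3 × 10⁻⁴)(+3.10) = 4.2 × 10⁻⁴ → stable
  57–116 m: −αΔT+βΔS = −(1.5 × 10⁻⁴)(-8.2)+(7.3 × 10⁻⁴)(+2.16) = 2.8 × 10⁻³ → stable
  116–118 m: −αΔT+βΔS = −(1.5 × 10⁻⁴)(-0.6)+(7.3 × 10⁻⁴)(+8.68) = 6.4 × 10⁻³ → stable
  118–119 m: −αΔT+βΔS = −(1.5 × 10⁻⁴)(+2.8)+(7.3 × 10⁻⁴)(+2.40) = 1.3 × 10⁻³ → stable
  119–246 m: −αΔT+βΔS = −(1.5 × 10⁻⁴)(+2.6)+(7.3 × 10⁻⁴)(-4.03) = -3.3 × 10⁻³ → UNSTABLE
The 119–246 m interval has Δρ < 0: lighter water underlies denser water.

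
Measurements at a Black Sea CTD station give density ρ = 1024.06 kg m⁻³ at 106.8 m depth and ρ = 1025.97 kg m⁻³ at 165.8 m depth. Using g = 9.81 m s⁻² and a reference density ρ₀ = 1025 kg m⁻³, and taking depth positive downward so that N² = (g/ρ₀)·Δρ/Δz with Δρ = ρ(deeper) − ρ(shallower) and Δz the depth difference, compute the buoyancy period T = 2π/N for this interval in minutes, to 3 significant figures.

Δρ = 1025.97 − 1024.06 = 1.91 kg m⁻³ over Δz = 165.8 − 106.8 = 59 m.
N² = (9.81/1025) × (1.91/59) = 3.0983 × 10⁻⁴ s⁻².
N = √(3.0983 × 10⁻⁴) = 0.017602 rad s⁻¹, so T = 2π/N = 356.96 s = 5.9493 min ≈ 5.95 min.

5.95 min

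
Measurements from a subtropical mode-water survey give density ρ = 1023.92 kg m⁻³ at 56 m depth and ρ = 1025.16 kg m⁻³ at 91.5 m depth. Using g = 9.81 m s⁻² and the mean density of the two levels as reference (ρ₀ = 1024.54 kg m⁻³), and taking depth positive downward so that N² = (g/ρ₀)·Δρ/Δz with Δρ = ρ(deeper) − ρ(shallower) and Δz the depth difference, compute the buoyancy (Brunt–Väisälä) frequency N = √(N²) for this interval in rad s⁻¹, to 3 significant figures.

0.0183 rad s⁻¹

Δρ = 1025.16 − 1023.92 = 1.24 kg m⁻³ over Δz = 91.5 − 56 = 35.5 m.
N² = (9.81/1024.54) × (1.24/35.5) = 3.3445 × 10⁻⁴ s⁻².
N = √(3.3445 × 10⁻⁴) = 0.018288 rad s⁻¹ ≈ 0.0183 rad s⁻¹.
N² > 0, so the interval is statically stable.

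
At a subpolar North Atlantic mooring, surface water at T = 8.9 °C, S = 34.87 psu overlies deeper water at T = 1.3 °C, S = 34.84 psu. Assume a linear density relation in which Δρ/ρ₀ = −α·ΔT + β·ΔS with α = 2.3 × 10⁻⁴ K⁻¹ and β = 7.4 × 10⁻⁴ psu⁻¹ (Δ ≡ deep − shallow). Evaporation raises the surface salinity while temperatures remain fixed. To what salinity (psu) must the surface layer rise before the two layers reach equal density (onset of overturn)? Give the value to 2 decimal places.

37.20 psu

Neutral buoyancy requires −α(T_deep − T_surf) + β(S_deep − S_surf′) = 0.
S_surf′ = S_deep − (α/β)·ΔT = 34.84 − (2.3 × 10⁻⁴/7.4 × 10⁻⁴)·(-7.6) = 37.2022 psu.
Increase required: 37.2022 − 34.87 = 2.3322 psu.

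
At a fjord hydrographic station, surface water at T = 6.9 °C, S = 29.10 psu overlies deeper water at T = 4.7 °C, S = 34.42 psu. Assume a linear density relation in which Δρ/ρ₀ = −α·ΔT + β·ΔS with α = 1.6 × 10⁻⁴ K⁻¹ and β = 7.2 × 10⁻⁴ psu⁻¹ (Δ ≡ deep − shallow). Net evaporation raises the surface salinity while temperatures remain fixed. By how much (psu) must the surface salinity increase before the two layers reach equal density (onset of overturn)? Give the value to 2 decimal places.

Neutral buoyancy requires −α(T_deep − T_surf) + β(S_deep − S_surf′) = 0.
S_surf′ = S_deep − (α/β)·ΔT = 34.42 − (1.6 × 10⁻⁴/7.2 × 10⁻⁴)·(-2.2) = 34.9089 psu.
Increase required: 34.9089 − 29.10 = 5.8089 psu.

5.81 psu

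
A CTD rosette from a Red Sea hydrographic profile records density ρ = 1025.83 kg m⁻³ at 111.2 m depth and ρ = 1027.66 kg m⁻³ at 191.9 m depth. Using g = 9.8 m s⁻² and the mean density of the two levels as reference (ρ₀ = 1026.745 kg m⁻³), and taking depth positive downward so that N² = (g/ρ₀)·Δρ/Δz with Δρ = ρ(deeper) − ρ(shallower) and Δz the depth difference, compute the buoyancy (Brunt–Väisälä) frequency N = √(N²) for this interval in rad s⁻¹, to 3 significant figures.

0.0147 rad s⁻¹

Δρ = 1027.66 − 1025.83 = 1.83 kg m⁻³ over Δz = 191.9 − 111.2 = 80.7 m.
N² = (9.8/1026.745) × (1.83/80.7) = 2.1644 × 10⁻⁴ s⁻².
N = √(2.1644 × 10⁻⁴) = 0.014712 rad s⁻¹ ≈ 0.0147 rad s⁻¹.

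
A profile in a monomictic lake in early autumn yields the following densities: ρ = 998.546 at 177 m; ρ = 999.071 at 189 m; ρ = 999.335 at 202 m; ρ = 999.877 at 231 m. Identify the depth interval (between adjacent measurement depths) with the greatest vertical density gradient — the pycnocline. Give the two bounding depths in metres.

177–189 m

Compute the density gradient over each adjacent pair:
  177–189 m: Δρ/Δz = 0.525/12 = 0.044 kg m⁻⁴
  189–202 m: Δρ/Δz = 0.264/13 = 0.020 kg m⁻⁴
  202–231 m: Δρ/Δz = 0.542/29 = 0.019 kg m⁻⁴
The largest gradient is in the 177–189 m interval — the pycnocline.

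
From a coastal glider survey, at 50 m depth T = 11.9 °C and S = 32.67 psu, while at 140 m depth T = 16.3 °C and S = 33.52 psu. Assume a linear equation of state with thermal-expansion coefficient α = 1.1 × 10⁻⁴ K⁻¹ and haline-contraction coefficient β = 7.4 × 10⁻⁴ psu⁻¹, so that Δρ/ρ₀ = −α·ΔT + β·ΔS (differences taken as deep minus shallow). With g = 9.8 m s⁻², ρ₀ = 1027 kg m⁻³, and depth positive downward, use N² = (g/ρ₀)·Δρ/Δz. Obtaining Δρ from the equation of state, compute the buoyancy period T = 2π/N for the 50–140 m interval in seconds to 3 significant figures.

1.58 × 10³ s

ΔT = +4.4 K, ΔS = +0.85 psu (deep − shallow).
Δρ/ρ₀ = −αΔT + βΔS = -4.84 × 10⁻⁴ + 6.29 × 10⁻⁴ = 1.45 × 10⁻⁴, so Δρ ≈ 0.1489 kg m⁻³.
N² = (g/ρ₀)·Δρ/Δz = g·(Δρ/ρ₀)/Δz = 9.8 × 1.45 × 10⁻⁴ / 90 = 1.5789 × 10⁻⁵ s⁻².
N = √(1.5789 × 10⁻⁵) = 3.9735 × 10⁻³ rad s⁻¹ → T = 2π/N = 1.5813 × 10³ s ≈ 1.58 × 10³ s.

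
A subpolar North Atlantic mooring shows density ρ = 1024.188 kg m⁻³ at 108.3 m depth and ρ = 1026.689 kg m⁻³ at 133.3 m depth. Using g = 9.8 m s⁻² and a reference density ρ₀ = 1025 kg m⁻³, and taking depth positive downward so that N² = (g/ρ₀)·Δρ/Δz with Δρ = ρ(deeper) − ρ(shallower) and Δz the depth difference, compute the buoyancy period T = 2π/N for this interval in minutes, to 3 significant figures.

3.39 min

Δρ = 1026.689 − 1024.188 = 2.501 kg m⁻³ over Δz = 133.3 − 108.3 = 25 m.
N² = (9.8/1025) × (2.501/25) = 9.5648 × 10⁻⁴ s⁻².
N = √(9.5648 × 10⁻⁴) = 0.030927 rad s⁻¹, so T = 2π/N = 203.16 s = 3.3860 min ≈ 3.39 min.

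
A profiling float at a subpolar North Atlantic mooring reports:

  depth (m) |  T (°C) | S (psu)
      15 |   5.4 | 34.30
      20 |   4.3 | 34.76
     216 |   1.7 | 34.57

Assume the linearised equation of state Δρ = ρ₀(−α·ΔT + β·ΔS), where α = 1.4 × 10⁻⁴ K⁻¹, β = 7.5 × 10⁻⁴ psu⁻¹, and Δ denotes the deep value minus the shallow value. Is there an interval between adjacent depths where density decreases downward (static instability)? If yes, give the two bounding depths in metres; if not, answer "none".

Evaluate Δρ/ρ₀ = −αΔT + βΔS across each adjacent pair:
  15–20 m: −αΔT+βΔS = −(1.4 × 10⁻⁴)(-1.1)+(7.5 × 10⁻⁴)(+0.46) = 5.0 × 10⁻⁴ → stable
  20–216 m: −αΔT+βΔS = −(1.4 × 10⁻⁴)(-2.6)+(7.5 × 10⁻⁴)(-0.19) = 2.2 × 10⁻⁴ → stable
Every interval has Δρ > 0: the column is stably stratified throughout.

none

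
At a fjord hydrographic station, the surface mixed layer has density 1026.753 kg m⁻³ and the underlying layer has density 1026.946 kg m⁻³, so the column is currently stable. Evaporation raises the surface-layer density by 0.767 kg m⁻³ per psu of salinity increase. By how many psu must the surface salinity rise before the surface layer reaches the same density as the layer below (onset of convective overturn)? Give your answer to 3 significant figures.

0.252 psu

Density deficit of the surface layer: 1026.946 − 1026.753 = 0.193 kg m⁻³.
Required change = 0.193 / 0.767 = 0.252 psu.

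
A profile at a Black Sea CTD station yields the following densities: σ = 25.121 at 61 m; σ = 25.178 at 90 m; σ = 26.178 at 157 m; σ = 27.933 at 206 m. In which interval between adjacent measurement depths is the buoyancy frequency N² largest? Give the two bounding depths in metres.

157–206 m

Compute the density gradient over each adjacent pair:
  61–90 m: Δρ/Δz = 0.057/29 = 2.0 × 10⁻³ kg m⁻⁴
  90–157 m: Δρ/Δz = 1.000/67 = 0.015 kg m⁻⁴
  157–206 m: Δρ/Δz = 1.755/49 = 0.036 kg m⁻⁴
The largest gradient is in the 157–206 m interval — the pycnocline.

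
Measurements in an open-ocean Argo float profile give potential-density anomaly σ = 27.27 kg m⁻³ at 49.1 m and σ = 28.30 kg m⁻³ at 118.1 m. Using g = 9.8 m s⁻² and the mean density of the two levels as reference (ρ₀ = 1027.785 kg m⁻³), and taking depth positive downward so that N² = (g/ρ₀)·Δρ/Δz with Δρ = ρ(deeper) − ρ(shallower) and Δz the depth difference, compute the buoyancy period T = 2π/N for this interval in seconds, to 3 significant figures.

527 s

Δρ = 1028.30 − 1027.27 = 1.03 kg m⁻³ over Δz = 118.1 − 49.1 = 69 m.
N² = (9.8/1027.785) × (1.03/69) = 1.4234 × 10⁻⁴ s⁻².
N = √(1.4234 × 10⁻⁴) = 0.011931 rad s⁻¹, so T = 2π/N = 526.63 s ≈ 527 s.
N² > 0, so the interval is statically stable.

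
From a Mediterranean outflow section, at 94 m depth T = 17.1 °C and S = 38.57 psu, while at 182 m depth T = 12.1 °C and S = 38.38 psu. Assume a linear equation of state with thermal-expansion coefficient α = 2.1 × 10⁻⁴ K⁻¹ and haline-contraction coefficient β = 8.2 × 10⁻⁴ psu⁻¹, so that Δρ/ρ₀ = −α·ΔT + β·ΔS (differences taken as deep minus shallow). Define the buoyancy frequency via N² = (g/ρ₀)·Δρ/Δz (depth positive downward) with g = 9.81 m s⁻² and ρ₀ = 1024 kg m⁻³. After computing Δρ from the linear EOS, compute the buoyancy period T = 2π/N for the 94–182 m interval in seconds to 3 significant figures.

ΔT = -5.0 K, ΔS = -0.19 psu (deep − shallow).
Δρ/ρ₀ = −αΔT + βΔS = 1.05 × 10⁻³ − 1.558 × 10⁻⁴ = 8.942 × 10⁻⁴, so Δρ ≈ 0.9157 kg m⁻³.
N² = (g/ρ₀)·Δρ/Δz = g·(Δρ/ρ₀)/Δz = 9.81 × 8.942 × 10⁻⁴ / 88 = 9.9683 × 10⁻⁵ s⁻².
N = √(9.9683 × 10⁻⁵) = 9.9841 × 10⁻³ rad s⁻¹ → T = 2π/N = 629.32 s ≈ 629 s.

629 s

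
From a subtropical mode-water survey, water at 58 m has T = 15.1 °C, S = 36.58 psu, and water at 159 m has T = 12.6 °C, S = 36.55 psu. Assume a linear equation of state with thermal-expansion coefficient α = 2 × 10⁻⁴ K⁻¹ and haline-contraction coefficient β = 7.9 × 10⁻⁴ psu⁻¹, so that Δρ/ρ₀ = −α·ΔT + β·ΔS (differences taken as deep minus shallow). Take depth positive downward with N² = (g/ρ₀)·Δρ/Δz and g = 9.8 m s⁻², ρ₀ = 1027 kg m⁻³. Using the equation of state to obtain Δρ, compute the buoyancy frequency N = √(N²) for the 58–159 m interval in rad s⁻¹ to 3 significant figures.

ΔT = -2.5 K, ΔS = -0.03 psu (deep − shallow).
Δρ/ρ₀ = −αΔT + βΔS = 5.00 × 10⁻⁴ − 2.37 × 10⁻⁵ = 4.763 × 10⁻⁴, so Δρ ≈ 0.4892 kg m⁻³.
N² = (g/ρ₀)·Δρ/Δz = g·(Δρ/ρ₀)/Δz = 9.8 × 4.763 × 10⁻⁴ / 101 = 4.6215 × 10⁻⁵ s⁻².
N = √(4.6215 × 10⁻⁵) = 6.7982 × 10⁻³ rad s⁻¹ ≈ 6.80 × 10⁻³ rad s⁻¹.

6.80 × 10⁻³ rad s⁻¹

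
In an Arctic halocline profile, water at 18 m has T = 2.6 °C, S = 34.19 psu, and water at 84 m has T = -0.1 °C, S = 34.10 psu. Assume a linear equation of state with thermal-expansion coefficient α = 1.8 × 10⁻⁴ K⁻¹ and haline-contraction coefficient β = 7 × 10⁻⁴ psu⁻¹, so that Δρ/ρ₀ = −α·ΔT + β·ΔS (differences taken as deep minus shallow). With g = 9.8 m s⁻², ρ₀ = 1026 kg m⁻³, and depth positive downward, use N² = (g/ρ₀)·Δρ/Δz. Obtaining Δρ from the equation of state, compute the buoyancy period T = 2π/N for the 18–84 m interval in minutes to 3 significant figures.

13.2 min

ΔT = -2.7 K, ΔS = -0.09 psu (deep − shallow).
Δρ/ρ₀ = −αΔT + βΔS = 4.86 × 10⁻⁴ − 6.30 × 10⁻⁵ = 4.23 × 10⁻⁴, so Δρ ≈ 0.4340 kg m⁻³.
N² = (g/ρ₀)·Δρ/Δz = g·(Δρ/ρ₀)/Δz = 9.8 × 4.23 × 10⁻⁴ / 66 = 6.2809 × 10⁻⁵ s⁻².
N = √(6.2809 × 10⁻⁵) = 7.9252 × 10⁻³ rad s⁻¹ → T = 2π/N = 792.81 s = 13.213 min ≈ 13.2 min.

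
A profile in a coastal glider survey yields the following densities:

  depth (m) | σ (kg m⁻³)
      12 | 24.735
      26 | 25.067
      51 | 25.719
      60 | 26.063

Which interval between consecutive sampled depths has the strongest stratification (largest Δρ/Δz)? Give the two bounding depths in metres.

51–60 m

Compute the density gradient over each adjacent pair:
  12–26 m: Δρ/Δz = 0.332/14 = 0.024 kg m⁻⁴
  26–51 m: Δρ/Δz = 0.652/25 = 0.026 kg m⁻⁴
  51–60 m: Δρ/Δz = 0.344/9 = 0.038 kg m⁻⁴
The largest gradient is in the 51–60 m interval — the pycnocline.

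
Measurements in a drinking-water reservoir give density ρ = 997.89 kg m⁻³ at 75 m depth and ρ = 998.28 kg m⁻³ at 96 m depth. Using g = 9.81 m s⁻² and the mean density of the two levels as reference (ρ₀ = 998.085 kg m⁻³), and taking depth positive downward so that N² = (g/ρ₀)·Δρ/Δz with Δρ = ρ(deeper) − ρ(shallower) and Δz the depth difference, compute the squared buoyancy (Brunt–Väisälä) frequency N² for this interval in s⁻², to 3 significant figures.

Δρ = 998.28 − 997.89 = 0.39 kg m⁻³ over Δz = 96 − 75 = 21 m.
N² = (9.81/998.085) × (0.39/21) = 1.8254 × 10⁻⁴ s⁻² ≈ 1.83 × 10⁻⁴ s⁻².

1.83 × 10⁻⁴ s⁻²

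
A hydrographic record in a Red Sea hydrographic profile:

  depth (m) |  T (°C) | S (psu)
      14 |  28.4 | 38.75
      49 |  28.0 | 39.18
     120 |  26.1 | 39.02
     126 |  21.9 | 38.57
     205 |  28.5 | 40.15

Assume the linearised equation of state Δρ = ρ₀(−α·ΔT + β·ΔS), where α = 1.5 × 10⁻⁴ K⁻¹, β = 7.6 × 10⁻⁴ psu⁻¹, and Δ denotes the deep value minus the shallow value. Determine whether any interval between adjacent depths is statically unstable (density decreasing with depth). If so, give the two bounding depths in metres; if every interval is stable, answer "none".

none

Evaluate Δρ/ρ₀ = −αΔT + βΔS across each adjacent pair:
  14–49 m: −αΔT+βΔS = −(1.5 × 10⁻⁴)(-0.4)+(7.6 × 10⁻⁴)(+0.43) = 3.9 × 10⁻⁴ → stable
  49–120 m: −αΔT+βΔS = −(1.5 × 10⁻⁴)(-1.9)+(7.6 × 10⁻⁴)(-0.16) = 1.6 × 10⁻⁴ → stable
  120–126 m: −αΔT+βΔS = −(1.5 × 10⁻⁴)(-4.2)+(7.6 × 10⁻⁴)(-0.45) = 2.9 × 10⁻⁴ → stable
  126–205 m: −αΔT+βΔS = −(1.5 × 10⁻⁴)(+6.6)+(7.6 × 10⁻⁴)(+1.58) = 2.1 × 10⁻⁴ → stable
Every interval has Δρ > 0: the column is stably stratified throughout.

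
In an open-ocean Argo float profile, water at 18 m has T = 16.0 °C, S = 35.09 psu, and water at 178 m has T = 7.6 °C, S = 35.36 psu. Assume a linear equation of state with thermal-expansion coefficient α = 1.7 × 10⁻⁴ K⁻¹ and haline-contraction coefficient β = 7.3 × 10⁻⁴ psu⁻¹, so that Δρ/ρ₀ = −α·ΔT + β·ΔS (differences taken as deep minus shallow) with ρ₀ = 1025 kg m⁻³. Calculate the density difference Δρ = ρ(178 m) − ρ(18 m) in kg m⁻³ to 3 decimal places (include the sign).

+1.666 kg m⁻³

ΔT = -8.4 K, ΔS = +0.27 psu (deep − shallow).
Δρ/ρ₀ = −(1.7 × 10⁻⁴)(-8.4) + (7.3 × 10⁻⁴)(+0.27) = 1.6251 × 10⁻³.
Δρ = 1025 × (1.6251 × 10⁻³) = +1.666 kg m⁻³.
Positive Δρ: denser below, stable.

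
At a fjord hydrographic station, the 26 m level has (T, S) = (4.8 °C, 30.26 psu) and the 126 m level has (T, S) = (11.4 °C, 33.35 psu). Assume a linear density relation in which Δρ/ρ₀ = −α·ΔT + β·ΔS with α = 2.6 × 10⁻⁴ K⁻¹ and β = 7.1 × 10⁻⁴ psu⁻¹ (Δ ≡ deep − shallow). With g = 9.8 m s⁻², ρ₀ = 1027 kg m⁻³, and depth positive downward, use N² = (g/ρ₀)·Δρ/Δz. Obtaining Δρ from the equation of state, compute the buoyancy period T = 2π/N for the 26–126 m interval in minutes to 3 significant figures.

ΔT = +6.6 K, ΔS = +3.09 psu (deep − shallow).
Δρ/ρ₀ = −αΔT + βΔS = -1.716 × 10⁻³ + 2.1939 × 10⁻³ = 4.779 × 10⁻⁴, so Δρ ≈ 0.4908 kg m⁻³.
N² = (g/ρ₀)·Δρ/Δz = g·(Δρ/ρ₀)/Δz = 9.8 × 4.779 × 10⁻⁴ / 100 = 4.6834 × 10⁻⁵ s⁻².
N = √(4.6834 × 10⁻⁵) = 6.8435 × 10⁻³ rad s⁻¹ → T = 2π/N = 918.12 s = 15.302 min ≈ 15.3 min.

15.3 min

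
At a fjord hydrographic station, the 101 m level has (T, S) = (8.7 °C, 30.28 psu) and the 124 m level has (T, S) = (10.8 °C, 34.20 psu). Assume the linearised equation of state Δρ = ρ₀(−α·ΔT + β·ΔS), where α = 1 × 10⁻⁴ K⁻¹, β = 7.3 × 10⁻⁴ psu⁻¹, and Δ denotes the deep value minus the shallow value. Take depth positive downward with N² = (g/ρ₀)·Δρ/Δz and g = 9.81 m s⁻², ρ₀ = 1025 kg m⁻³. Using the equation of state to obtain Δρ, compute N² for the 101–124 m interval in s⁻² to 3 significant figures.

1.13 × 10⁻³ s⁻²

ΔT = +2.1 K, ΔS = +3.92 psu (deep − shallow).
Δρ/ρ₀ = −αΔT + βΔS = -2.10 × 10⁻⁴ + 2.8616 × 10⁻³ = 2.6516 × 10⁻³, so Δρ ≈ 2.718 kg m⁻³.
N² = (g/ρ₀)·Δρ/Δz = g·(Δρ/ρ₀)/Δz = 9.81 × 2.6516 × 10⁻³ / 23 = 1.1310 × 10⁻³ s⁻² ≈ 1.13 × 10⁻³ s⁻².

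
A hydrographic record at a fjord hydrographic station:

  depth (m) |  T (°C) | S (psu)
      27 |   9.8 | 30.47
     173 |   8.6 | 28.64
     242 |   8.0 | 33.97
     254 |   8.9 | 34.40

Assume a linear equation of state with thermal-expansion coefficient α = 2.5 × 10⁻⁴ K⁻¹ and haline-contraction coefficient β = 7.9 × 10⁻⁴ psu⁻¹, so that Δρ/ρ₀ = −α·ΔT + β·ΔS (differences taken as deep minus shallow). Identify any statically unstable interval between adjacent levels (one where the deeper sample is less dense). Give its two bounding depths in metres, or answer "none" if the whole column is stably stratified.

27–173 m

Evaluate Δρ/ρ₀ = −αΔT + βΔS across each adjacent pair:
  27–173 m: −αΔT+βΔS = −(2.5 × 10⁻⁴)(-1.2)+(7.9 × 10⁻⁴)(-1.83) = -1.1 × 10⁻³ → UNSTABLE
  173–242 m: −αΔT+βΔS = −(2.5 × 10⁻⁴)(-0.6)+(7.9 × 10⁻⁴)(+5.33) = 4.4 × 10⁻³ → stable
  242–254 m: −αΔT+βΔS = −(2.5 × 10⁻⁴)(+0.9)+(7.9 × 10⁻⁴)(+0.43) = 1.1 × 10⁻⁴ → stable
The 27–173 m interval has Δρ < 0: lighter water underlies denser water.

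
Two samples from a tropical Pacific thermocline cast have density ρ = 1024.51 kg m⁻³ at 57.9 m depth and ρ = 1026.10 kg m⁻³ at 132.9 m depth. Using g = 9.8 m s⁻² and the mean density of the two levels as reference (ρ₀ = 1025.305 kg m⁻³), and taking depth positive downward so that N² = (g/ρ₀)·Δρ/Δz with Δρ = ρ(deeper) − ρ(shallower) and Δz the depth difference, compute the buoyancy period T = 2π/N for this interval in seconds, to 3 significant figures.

441 s

Δρ = 1026.10 − 1024.51 = 1.59 kg m⁻³ over Δz = 132.9 − 57.9 = 75 m.
N² = (9.8/1025.305) × (1.59/75) = 2.0263 × 10⁻⁴ s⁻².
N = √(2.0263 × 10⁻⁴) = 0.014235 rad s⁻¹, so T = 2π/N = 441.39 s ≈ 441 s.
Since Δρ > 0 the layer is stably stratified.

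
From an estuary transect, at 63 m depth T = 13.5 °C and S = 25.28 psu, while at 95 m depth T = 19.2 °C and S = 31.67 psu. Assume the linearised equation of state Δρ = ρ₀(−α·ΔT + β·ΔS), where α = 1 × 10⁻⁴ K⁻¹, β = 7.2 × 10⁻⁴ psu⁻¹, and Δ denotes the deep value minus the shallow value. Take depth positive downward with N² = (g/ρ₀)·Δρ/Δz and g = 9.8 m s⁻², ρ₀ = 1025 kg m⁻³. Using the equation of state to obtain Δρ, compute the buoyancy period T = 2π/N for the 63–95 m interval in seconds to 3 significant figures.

179 s

ΔT = +5.7 K, ΔS = +6.39 psu (deep − shallow).
Δρ/ρ₀ = −αΔT + βΔS = -5.70 × 10⁻⁴ + 4.6008 × 10⁻³ = 4.0308 × 10⁻³, so Δρ ≈ 4.132 kg m⁻³.
N² = (g/ρ₀)·Δρ/Δz = g·(Δρ/ρ₀)/Δz = 9.8 × 4.0308 × 10⁻³ / 32 = 1.2344 × 10⁻³ s⁻².
N = √(1.2344 × 10⁻³) = 0.035134 rad s⁻¹ → T = 2π/N = 178.83 s ≈ 179 s.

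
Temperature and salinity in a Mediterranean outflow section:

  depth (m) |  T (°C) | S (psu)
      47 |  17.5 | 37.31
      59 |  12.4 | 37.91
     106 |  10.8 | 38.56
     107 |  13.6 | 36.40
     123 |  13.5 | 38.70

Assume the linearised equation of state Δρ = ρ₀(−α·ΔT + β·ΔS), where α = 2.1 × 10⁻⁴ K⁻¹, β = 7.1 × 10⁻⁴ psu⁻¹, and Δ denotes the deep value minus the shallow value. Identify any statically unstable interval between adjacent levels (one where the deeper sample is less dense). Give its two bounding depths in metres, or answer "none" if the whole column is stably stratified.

106–107 m

Evaluate Δρ/ρ₀ = −αΔT + βΔS across each adjacent pair:
  47–59 m: −αΔT+βΔS = −(2.1 × 10⁻⁴)(-5.1)+(7.1 × 10⁻⁴)(+0.60) = 1.5 × 10⁻³ → stable
  59–106 m: −αΔT+βΔS = −(2.1 × 10⁻⁴)(-1.6)+(7.1 × 10⁻⁴)(+0.65) = 8.0 × 10⁻⁴ → stable
  106–107 m: −αΔT+βΔS = −(2.1 × 10⁻⁴)(+2.8)+(7.1 × 10⁻⁴)(-2.16) = -2.1 × 10⁻³ → UNSTABLE
  107–123 m: −αΔT+βΔS = −(2.1 × 10⁻⁴)(-0.1)+(7.1 × 10⁻⁴)(+2.30) = 1.7 × 10⁻³ → stable
The 106–107 m interval has Δρ < 0: lighter water underlies denser water.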